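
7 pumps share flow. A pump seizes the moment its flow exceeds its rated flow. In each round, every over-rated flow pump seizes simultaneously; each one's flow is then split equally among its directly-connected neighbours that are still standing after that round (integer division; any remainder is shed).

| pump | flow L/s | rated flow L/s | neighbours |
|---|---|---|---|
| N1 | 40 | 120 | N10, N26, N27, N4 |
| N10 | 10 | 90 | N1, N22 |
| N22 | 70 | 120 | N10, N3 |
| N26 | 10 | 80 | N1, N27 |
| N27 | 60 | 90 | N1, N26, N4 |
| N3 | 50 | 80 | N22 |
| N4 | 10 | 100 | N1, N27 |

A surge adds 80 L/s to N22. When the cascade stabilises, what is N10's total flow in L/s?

85

Round 1 — N22 at 150 > 120. N22 seizes.
  N22 sheds 150 L/s to N10, N3: 75 each.
    N10: 10+75 = 85 ≤ 90
    N3: 50+75 = 125 > 80
Round 2 — N3 seizes.
  N3 sheds 125 L/s: no online neighbours, lost.
No further seizures.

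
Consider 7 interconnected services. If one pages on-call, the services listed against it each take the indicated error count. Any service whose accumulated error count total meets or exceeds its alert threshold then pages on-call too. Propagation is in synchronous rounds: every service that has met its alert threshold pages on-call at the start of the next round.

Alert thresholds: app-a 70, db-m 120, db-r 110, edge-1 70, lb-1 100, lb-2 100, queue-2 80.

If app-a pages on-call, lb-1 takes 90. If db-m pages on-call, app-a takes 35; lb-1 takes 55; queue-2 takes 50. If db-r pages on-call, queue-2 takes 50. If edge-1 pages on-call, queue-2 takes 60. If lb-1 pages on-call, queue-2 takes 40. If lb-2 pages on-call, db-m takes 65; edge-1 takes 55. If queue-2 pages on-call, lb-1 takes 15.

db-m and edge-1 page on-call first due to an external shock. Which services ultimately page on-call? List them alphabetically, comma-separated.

Round 1 — db-m, edge-1 page on-call (initial).
  app-a: +35 → 35 < 70
  lb-1: +55 → 55 < 100
  queue-2: +50+60 → 110 ≥ 80
Round 2 — queue-2 pages on-call.
  lb-1: +15 → 70 < 100
No further pages.

db-m, edge-1, queue-2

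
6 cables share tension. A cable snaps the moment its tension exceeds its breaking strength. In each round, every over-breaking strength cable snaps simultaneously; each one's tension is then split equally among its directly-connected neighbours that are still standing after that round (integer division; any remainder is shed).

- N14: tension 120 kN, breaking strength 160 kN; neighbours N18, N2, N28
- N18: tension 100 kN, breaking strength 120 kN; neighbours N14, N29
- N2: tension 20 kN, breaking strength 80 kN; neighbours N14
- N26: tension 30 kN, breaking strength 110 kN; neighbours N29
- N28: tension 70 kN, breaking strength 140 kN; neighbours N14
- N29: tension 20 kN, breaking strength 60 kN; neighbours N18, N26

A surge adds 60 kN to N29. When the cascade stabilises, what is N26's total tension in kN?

70

Round 1 — N29 at 80 > 60. N29 snaps.
  N29 sheds 80 kN to N18, N26: 40 each.
    N18: 100+40 = 140 > 120
    N26: 30+40 = 70 ≤ 110
Round 2 — N18 snaps.
  N18 sheds 140 kN to N14: 140 each.
    N14: 120+140 = 260 > 160
Round 3 — N14 snaps.
  N14 sheds 260 kN to N2, N28: 130 each.
    N2: 20+130 = 150 > 80
    N28: 70+130 = 200 > 140
Round 4 — N2, N28 snap.
  N2 sheds 150 kN: no online neighbours, lost.
  N28 sheds 200 kN: no online neighbours, lost.
No further breaks.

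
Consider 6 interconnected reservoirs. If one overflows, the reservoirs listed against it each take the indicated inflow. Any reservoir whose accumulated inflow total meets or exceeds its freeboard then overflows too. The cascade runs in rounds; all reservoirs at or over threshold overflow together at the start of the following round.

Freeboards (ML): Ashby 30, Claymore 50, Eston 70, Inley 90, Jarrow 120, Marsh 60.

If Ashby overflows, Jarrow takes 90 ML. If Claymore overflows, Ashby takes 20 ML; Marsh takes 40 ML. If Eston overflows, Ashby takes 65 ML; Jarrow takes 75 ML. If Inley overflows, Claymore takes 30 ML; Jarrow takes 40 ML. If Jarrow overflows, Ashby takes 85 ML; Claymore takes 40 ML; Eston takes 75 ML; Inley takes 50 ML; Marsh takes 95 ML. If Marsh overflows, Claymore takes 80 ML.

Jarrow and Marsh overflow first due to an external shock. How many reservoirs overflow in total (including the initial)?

Round 1 — Jarrow, Marsh overflow (initial).
  Ashby: +85 → 85 ≥ 30
  Claymore: +40+80 → 120 ≥ 50
  Eston: +75 → 75 ≥ 70
  Inley: +50 → 50 < 90
Round 2 — Ashby, Claymore, Eston overflow.
No further overflows.

5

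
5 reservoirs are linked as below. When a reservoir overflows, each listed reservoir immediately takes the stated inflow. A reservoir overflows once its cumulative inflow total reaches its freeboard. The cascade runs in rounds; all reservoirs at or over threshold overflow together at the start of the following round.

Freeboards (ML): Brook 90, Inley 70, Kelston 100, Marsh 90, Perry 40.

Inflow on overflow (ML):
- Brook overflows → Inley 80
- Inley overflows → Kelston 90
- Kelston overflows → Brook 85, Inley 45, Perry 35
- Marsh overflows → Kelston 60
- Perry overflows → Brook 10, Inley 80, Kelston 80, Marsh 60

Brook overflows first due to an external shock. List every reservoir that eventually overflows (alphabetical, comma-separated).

Brook, Inley

Round 1 — Brook overflows (initial).
  Inley: +80 → 80 ≥ 70
Round 2 — Inley overflows.
  Kelston: +90 → 90 < 100
No further overflows.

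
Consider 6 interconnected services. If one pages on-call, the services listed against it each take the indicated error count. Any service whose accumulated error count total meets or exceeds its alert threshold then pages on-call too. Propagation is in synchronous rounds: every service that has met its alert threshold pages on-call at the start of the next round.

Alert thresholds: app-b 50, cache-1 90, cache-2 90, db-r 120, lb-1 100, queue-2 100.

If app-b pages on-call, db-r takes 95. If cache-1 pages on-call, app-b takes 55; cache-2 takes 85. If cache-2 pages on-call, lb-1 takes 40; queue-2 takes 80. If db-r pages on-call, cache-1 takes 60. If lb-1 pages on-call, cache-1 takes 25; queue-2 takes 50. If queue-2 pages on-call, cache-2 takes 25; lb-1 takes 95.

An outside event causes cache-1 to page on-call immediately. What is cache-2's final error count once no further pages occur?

Round 1 — cache-1 pages on-call (initial).
  app-b: +55 → 55 ≥ 50
  cache-2: +85 → 85 < 90
Round 2 — app-b pages on-call.
  db-r: +95 → 95 < 120
No further pages.

85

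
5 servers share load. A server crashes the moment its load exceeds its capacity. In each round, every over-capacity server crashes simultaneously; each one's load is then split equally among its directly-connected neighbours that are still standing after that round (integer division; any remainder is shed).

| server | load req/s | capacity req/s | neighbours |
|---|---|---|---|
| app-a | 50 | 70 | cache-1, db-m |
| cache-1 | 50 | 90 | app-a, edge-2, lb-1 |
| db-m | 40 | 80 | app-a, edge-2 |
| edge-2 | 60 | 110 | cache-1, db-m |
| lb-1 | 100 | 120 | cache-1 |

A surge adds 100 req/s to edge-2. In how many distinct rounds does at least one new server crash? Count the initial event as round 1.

Round 1 — edge-2 at 160 > 110. edge-2 crashes.
  edge-2 sheds 160 req/s to cache-1, db-m: 80 each.
    cache-1: 50+80 = 130 > 90
    db-m: 40+80 = 120 > 80
Round 2 — cache-1, db-m crash.
  cache-1 sheds 130 req/s to app-a, lb-1: 65 each.
    app-a: 50+65 = 115 > 70
    lb-1: 100+65 = 165 > 120
  db-m sheds 120 req/s to app-a: 120 each.
    app-a: 115+120 = 235 > 70
Round 3 — app-a, lb-1 crash.
  app-a sheds 235 req/s: no online neighbours, lost.
  lb-1 sheds 165 req/s: no online neighbours, lost.
No further crashes.

3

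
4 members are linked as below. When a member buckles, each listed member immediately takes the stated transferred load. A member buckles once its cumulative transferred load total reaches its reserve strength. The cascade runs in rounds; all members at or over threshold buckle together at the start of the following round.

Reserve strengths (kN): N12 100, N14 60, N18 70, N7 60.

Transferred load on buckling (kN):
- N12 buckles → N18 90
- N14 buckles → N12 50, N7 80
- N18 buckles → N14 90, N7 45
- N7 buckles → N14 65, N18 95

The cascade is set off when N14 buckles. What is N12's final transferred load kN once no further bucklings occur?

Round 1 — N14 buckles (initial).
  N12: +50 → 50 < 100
  N7: +80 → 80 ≥ 60
Round 2 — N7 buckles.
  N18: +95 → 95 ≥ 70
Round 3 — N18 buckles.
No further bucklings.

50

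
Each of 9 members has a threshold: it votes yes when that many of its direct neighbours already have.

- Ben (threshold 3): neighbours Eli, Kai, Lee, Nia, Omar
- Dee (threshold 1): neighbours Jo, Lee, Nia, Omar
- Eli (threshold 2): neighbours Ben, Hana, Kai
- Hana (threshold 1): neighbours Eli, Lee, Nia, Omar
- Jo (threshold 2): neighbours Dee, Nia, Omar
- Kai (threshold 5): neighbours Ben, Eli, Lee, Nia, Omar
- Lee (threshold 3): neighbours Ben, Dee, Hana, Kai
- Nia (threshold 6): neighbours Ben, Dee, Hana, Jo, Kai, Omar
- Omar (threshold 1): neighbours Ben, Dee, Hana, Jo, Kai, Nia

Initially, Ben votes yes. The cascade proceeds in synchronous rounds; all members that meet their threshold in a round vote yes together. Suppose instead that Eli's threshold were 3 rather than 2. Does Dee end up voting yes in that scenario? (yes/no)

With Eli's threshold at 3:
Round 1 — Ben votes yes (initial).
Round 2 — checking thresholds:
  Eli: 1 of 3 neighbours < 3, below threshold.
  Kai: 1 of 5 neighbours < 5, below threshold.
  Lee: 1 of 4 neighbours < 3, below threshold.
  Nia: 1 of 6 neighbours < 6, below threshold.
  Omar: 1 of 6 neighbours ≥ 1, votes yes.
Round 3 — checking thresholds:
  Dee: 1 of 4 neighbours ≥ 1, votes yes.
  Eli: 1 of 3 neighbours < 3, below threshold.
  Hana: 1 of 4 neighbours ≥ 1, votes yes.
  Jo: 1 of 3 neighbours < 2, below threshold.
  Kai: 2 of 5 neighbours < 5, below threshold.
  Lee: 1 of 4 neighbours < 3, below threshold.
  Nia: 2 of 6 neighbours < 6, below threshold.
Round 4 — checking thresholds:
  Eli: 2 of 3 neighbours < 3, below threshold.
  Jo: 2 of 3 neighbours ≥ 2, votes yes.
  Kai: 2 of 5 neighbours < 5, below threshold.
  Lee: 3 of 4 neighbours ≥ 3, votes yes.
  Nia: 4 of 6 neighbours < 6, below threshold.
Round 5 — no new yes votes; cascade stops.

yes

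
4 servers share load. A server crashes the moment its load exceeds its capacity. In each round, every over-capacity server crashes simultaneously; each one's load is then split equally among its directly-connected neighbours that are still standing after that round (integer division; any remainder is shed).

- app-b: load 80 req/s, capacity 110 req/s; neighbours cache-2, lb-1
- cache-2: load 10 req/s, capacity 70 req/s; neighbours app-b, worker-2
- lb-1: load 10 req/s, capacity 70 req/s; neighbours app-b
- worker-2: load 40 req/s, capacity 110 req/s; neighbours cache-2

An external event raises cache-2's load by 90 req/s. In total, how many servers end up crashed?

3

Round 1 — cache-2 at 100 > 70. cache-2 crashes.
  cache-2 sheds 100 req/s to app-b, worker-2: 50 each.
    app-b: 80+50 = 130 > 110
    worker-2: 40+50 = 90 ≤ 110
Round 2 — app-b crashes.
  app-b sheds 130 req/s to lb-1: 130 each.
    lb-1: 10+130 = 140 > 70
Round 3 — lb-1 crashes.
  lb-1 sheds 140 req/s: no online neighbours, lost.
No further crashes.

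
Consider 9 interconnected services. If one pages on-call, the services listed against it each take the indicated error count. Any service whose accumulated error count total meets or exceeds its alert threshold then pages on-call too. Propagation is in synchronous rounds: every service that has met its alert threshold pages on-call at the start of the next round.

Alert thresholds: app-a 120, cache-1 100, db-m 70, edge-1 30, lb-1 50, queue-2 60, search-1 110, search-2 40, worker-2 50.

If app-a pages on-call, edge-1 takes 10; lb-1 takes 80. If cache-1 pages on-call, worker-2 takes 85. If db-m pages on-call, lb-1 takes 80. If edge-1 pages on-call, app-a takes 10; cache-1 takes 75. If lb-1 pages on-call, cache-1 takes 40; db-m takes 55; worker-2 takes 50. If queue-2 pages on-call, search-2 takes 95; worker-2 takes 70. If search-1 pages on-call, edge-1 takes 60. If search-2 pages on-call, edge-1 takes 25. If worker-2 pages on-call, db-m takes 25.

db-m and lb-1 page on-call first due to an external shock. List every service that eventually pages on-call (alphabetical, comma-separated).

Round 1 — db-m, lb-1 page on-call (initial).
  cache-1: +40 → 40 < 100
  worker-2: +50 → 50 ≥ 50
Round 2 — worker-2 pages on-call.
No further pages.

db-m, lb-1, worker-2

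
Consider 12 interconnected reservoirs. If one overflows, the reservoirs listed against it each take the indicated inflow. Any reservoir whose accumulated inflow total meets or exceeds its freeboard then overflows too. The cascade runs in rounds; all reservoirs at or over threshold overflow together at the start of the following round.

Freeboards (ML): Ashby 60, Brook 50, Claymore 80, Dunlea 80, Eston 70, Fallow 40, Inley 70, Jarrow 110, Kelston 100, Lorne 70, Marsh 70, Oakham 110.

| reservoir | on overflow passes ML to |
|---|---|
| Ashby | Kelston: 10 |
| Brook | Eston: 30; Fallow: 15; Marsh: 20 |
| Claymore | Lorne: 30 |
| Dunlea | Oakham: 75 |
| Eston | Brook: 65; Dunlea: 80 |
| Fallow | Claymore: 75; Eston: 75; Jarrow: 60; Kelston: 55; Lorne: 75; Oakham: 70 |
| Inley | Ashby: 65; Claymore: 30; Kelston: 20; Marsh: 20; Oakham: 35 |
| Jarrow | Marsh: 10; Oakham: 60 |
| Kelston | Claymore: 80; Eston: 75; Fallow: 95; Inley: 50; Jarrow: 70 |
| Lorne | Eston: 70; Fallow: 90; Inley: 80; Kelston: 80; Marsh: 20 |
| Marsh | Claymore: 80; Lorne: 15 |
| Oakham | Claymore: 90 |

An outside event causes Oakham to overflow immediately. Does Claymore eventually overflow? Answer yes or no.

Round 1 — Oakham overflows (initial).
  Claymore: +90 → 90 ≥ 80
Round 2 — Claymore overflows.
  Lorne: +30 → 30 < 70
No further overflows.

yes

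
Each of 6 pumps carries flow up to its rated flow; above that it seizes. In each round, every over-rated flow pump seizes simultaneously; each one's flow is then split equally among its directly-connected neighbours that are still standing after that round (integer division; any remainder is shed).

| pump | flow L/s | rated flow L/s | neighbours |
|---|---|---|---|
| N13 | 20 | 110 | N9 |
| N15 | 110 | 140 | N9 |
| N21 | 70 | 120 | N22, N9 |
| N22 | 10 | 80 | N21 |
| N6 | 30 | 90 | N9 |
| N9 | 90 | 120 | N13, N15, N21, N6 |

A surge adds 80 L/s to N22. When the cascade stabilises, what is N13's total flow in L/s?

103

Round 1 — N22 at 90 > 80. N22 seizes.
  N22 sheds 90 L/s to N21: 90 each.
    N21: 70+90 = 160 > 120
Round 2 — N21 seizes.
  N21 sheds 160 L/s to N9: 160 each.
    N9: 90+160 = 250 > 120
Round 3 — N9 seizes.
  N9 sheds 250 L/s to N13, N15, N6: 83 each (1 lost).
    N13: 20+83 = 103 ≤ 110
    N15: 110+83 = 193 > 140
    N6: 30+83 = 113 > 90
Round 4 — N15, N6 seize.
  N15 sheds 193 L/s: no online neighbours, lost.
  N6 sheds 113 L/s: no online neighbours, lost.
No further seizures.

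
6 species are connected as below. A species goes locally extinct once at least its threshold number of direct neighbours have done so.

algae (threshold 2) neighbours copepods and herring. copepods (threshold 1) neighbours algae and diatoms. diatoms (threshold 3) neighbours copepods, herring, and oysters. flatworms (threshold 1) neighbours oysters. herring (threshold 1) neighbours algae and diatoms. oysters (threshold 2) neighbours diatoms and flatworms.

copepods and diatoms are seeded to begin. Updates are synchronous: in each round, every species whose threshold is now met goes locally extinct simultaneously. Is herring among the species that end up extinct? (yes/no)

Round 1 — copepods, diatoms go locally extinct (initial).
Round 2 — checking thresholds:
  algae: 1 of 2 neighbours < 2, not yet.
  herring: 1 of 2 neighbours ≥ 1, goes locally extinct.
  oysters: 1 of 2 neighbours < 2, not yet.
Round 3 — checking thresholds:
  algae: 2 of 2 neighbours ≥ 2, goes locally extinct.
  oysters: 1 of 2 neighbours < 2, not yet.
Round 4 — no new extinctions; cascade stops.

yes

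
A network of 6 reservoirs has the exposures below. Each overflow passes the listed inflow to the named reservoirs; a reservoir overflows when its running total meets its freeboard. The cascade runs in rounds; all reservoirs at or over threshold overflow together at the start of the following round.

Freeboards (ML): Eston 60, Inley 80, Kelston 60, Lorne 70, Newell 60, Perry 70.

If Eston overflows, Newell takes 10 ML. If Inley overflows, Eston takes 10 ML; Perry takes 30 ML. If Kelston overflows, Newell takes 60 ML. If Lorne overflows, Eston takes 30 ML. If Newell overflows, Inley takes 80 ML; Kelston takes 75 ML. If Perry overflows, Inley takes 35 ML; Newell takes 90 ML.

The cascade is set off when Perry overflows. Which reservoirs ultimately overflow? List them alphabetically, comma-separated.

Inley, Kelston, Newell, Perry

Round 1 — Perry overflows (initial).
  Inley: +35 → 35 < 80
  Newell: +90 → 90 ≥ 60
Round 2 — Newell overflows.
  Inley: +80 → 115 ≥ 80
  Kelston: +75 → 75 ≥ 60
Round 3 — Inley, Kelston overflow.
  Eston: +10 → 10 < 60
No further overflows.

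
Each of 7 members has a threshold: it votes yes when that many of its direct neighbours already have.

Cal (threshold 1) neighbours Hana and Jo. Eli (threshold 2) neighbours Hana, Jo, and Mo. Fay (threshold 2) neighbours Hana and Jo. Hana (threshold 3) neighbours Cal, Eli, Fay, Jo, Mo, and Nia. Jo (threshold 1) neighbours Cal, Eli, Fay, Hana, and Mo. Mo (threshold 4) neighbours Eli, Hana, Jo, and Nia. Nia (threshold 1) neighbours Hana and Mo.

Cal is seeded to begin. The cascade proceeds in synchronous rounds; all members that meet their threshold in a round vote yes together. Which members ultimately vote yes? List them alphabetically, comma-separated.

Cal, Jo

Round 1 — Cal votes yes (initial).
Round 2 — checking thresholds:
  Hana: 1 of 6 neighbours < 3, not yet.
  Jo: 1 of 5 neighbours ≥ 1, votes yes.
Round 3 — no new yes votes; cascade stops.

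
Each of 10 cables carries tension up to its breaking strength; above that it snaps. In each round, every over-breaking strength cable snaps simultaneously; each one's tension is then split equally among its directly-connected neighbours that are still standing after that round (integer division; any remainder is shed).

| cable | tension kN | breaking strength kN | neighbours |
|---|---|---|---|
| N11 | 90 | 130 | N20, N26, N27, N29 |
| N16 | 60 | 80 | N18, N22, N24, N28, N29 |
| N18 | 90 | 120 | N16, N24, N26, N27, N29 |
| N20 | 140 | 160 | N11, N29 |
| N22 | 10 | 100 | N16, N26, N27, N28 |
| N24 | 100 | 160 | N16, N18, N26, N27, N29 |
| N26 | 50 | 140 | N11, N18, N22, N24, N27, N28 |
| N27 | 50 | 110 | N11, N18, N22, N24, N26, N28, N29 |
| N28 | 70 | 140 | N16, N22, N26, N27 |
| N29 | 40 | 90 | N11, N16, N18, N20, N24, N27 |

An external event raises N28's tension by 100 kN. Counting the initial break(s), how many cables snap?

Round 1 — N28 at 170 > 140. N28 snaps.
  N28 sheds 170 kN to N16, N22, N26, N27: 42 each (2 lost).
    N16: 60+42 = 102 > 80
    N22: 10+42 = 52 ≤ 100
    N26: 50+42 = 92 ≤ 140
    N27: 50+42 = 92 ≤ 110
Round 2 — N16 snaps.
  N16 sheds 102 kN to N18, N22, N24, N29: 25 each (2 lost).
    N18: 90+25 = 115 ≤ 120
    N22: 52+25 = 77 ≤ 100
    N24: 100+25 = 125 ≤ 160
    N29: 40+25 = 65 ≤ 90
No further breaks.

2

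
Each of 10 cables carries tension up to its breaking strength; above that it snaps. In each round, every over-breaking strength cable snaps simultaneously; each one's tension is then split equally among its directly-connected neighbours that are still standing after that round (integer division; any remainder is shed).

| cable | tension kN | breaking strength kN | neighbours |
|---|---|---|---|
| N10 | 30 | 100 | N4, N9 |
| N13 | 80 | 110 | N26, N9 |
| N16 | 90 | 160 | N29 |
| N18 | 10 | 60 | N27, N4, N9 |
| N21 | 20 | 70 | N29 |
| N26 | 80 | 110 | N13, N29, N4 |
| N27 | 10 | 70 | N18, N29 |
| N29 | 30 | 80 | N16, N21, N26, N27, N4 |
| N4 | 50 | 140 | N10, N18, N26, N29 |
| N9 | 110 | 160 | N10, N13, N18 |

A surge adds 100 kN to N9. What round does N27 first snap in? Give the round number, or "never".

Round 1 — N9 at 210 > 160. N9 snaps.
  N9 sheds 210 kN to N10, N13, N18: 70 each.
    N10: 30+70 = 100 ≤ 100
    N13: 80+70 = 150 > 110
    N18: 10+70 = 80 > 60
Round 2 — N13, N18 snap.
  N13 sheds 150 kN to N26: 150 each.
    N26: 80+150 = 230 > 110
  N18 sheds 80 kN to N27, N4: 40 each.
    N27: 10+40 = 50 ≤ 70
    N4: 50+40 = 90 ≤ 140
Round 3 — N26 snaps.
  N26 sheds 230 kN to N29, N4: 115 each.
    N29: 30+115 = 145 > 80
    N4: 90+115 = 205 > 140
Round 4 — N29, N4 snap.
  N29 sheds 145 kN to N16, N21, N27: 48 each (1 lost).
    N16: 90+48 = 138 ≤ 160
    N21: 20+48 = 68 ≤ 70
    N27: 50+48 = 98 > 70
  N4 sheds 205 kN to N10: 205 each.
    N10: 100+205 = 305 > 100
Round 5 — N10, N27 snap.
  N10 sheds 305 kN: no online neighbours, lost.
  N27 sheds 98 kN: no online neighbours, lost.
No further breaks.

5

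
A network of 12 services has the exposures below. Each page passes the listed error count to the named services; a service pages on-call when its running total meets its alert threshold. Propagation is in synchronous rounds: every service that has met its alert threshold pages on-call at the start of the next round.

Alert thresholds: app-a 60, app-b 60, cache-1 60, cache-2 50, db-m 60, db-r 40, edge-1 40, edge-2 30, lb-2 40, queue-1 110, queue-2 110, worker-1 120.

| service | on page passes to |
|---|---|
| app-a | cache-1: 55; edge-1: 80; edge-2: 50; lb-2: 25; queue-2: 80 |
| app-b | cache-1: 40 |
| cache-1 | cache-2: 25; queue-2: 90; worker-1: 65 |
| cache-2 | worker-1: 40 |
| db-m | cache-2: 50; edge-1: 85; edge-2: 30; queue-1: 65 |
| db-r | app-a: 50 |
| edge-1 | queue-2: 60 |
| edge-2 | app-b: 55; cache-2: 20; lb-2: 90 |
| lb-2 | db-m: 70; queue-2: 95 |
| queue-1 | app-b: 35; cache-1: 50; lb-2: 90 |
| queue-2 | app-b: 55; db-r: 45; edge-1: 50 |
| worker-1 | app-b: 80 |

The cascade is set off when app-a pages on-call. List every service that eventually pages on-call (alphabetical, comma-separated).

Round 1 — app-a pages on-call (initial).
  cache-1: +55 → 55 < 60
  edge-1: +80 → 80 ≥ 40
  edge-2: +50 → 50 ≥ 30
  lb-2: +25 → 25 < 40
  queue-2: +80 → 80 < 110
Round 2 — edge-1, edge-2 page on-call.
  app-b: +55 → 55 < 60
  cache-2: +20 → 20 < 50
  lb-2: +90 → 115 ≥ 40
  queue-2: +60 → 140 ≥ 110
Round 3 — lb-2, queue-2 page on-call.
  app-b: +55 → 110 ≥ 60
  db-m: +70 → 70 ≥ 60
  db-r: +45 → 45 ≥ 40
Round 4 — app-b, db-m, db-r page on-call.
  cache-1: +40 → 95 ≥ 60
  cache-2: +50 → 70 ≥ 50
  queue-1: +65 → 65 < 110
Round 5 — cache-1, cache-2 page on-call.
  worker-1: +65+40 → 105 < 120
No further pages.

app-a, app-b, cache-1, cache-2, db-m, db-r, edge-1, edge-2, lb-2, queue-2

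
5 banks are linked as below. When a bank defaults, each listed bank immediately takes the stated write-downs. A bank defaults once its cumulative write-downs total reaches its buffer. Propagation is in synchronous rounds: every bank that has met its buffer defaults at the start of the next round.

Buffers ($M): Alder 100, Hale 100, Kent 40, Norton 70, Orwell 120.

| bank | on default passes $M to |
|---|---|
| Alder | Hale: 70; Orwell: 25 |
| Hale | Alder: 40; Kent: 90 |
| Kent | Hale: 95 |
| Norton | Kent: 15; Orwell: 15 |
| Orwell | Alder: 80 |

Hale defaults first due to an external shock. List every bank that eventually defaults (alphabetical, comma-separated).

Round 1 — Hale defaults (initial).
  Alder: +40 → 40 < 100
  Kent: +90 → 90 ≥ 40
Round 2 — Kent defaults.
No further defaults.

Hale, Kent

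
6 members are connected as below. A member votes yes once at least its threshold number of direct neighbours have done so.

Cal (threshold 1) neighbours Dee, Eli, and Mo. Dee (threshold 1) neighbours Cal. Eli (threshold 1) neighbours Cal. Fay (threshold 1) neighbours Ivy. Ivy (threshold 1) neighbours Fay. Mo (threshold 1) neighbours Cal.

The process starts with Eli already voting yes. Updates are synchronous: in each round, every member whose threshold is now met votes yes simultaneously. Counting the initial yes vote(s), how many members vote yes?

4

Round 1 — Eli votes yes (initial).
Round 2 — checking thresholds:
  Cal: 1 of 3 neighbours ≥ 1, votes yes.
Round 3 — checking thresholds:
  Dee: 1 of 1 neighbours ≥ 1, votes yes.
  Mo: 1 of 1 neighbours ≥ 1, votes yes.
Round 4 — no new yes votes; cascade stops.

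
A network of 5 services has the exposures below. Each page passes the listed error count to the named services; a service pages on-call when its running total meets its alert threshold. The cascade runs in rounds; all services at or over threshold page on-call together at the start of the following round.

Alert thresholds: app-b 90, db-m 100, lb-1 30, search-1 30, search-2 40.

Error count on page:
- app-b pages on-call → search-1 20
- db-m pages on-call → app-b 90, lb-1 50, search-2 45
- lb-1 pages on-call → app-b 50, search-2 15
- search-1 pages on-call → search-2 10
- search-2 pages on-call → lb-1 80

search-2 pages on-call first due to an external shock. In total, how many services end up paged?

Round 1 — search-2 pages on-call (initial).
  lb-1: +80 → 80 ≥ 30
Round 2 — lb-1 pages on-call.
  app-b: +50 → 50 < 90
No further pages.

2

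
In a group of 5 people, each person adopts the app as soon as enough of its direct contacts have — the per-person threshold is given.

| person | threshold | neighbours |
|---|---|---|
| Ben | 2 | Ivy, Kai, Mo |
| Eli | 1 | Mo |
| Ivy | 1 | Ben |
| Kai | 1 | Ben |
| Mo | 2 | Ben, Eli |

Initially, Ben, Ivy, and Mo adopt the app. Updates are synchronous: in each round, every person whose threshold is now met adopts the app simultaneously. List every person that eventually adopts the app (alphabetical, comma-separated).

Ben, Eli, Ivy, Kai, Mo

Round 1 — Ben, Ivy, Mo adopt the app (initial).
Round 2 — checking thresholds:
  Eli: 1 of 1 neighbours ≥ 1, adopts the app.
  Kai: 1 of 1 neighbours ≥ 1, adopts the app.
Round 3 — no new adoptions; cascade stops.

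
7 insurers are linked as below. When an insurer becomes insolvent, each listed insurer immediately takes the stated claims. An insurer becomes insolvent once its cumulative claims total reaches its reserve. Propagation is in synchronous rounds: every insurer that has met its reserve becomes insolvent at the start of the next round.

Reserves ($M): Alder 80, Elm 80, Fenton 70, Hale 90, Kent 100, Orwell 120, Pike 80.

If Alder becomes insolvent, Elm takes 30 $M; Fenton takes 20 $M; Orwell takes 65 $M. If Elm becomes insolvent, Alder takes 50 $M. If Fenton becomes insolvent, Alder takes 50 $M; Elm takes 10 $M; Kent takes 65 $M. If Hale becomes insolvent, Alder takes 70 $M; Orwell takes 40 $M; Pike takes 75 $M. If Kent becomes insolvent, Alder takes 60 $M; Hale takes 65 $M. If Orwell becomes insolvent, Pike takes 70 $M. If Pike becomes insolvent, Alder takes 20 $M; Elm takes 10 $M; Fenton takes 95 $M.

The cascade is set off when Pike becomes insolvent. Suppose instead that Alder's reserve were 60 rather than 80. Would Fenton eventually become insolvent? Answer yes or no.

With Alder's reserve at 60:
Round 1 — Pike becomes insolvent (initial).
  Alder: +20 → 20 < 60
  Elm: +10 → 10 < 80
  Fenton: +95 → 95 ≥ 70
Round 2 — Fenton becomes insolvent.
  Alder: +50 → 70 ≥ 60
  Elm: +10 → 20 < 80
  Kent: +65 → 65 < 100
Round 3 — Alder becomes insolvent.
  Elm: +30 → 50 < 80
  Orwell: +65 → 65 < 120
No further insolvencies.

yes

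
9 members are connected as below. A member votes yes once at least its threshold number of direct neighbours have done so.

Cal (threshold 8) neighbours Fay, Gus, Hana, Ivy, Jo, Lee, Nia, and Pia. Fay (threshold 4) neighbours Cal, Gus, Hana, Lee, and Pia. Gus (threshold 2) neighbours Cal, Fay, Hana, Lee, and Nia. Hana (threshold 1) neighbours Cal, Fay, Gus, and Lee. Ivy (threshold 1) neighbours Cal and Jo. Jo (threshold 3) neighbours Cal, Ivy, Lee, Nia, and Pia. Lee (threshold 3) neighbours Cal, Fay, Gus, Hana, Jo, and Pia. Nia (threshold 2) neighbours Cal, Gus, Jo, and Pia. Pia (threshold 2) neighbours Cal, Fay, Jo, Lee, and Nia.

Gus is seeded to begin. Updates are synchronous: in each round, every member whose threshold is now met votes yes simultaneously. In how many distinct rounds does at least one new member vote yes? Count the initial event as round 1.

Round 1 — Gus votes yes (initial).
Round 2 — checking thresholds:
  Cal: 1 of 8 neighbours < 8, below threshold.
  Fay: 1 of 5 neighbours < 4, below threshold.
  Hana: 1 of 4 neighbours ≥ 1, votes yes.
  Lee: 1 of 6 neighbours < 3, below threshold.
  Nia: 1 of 4 neighbours < 2, below threshold.
Round 3 — no new yes votes; cascade stops.

2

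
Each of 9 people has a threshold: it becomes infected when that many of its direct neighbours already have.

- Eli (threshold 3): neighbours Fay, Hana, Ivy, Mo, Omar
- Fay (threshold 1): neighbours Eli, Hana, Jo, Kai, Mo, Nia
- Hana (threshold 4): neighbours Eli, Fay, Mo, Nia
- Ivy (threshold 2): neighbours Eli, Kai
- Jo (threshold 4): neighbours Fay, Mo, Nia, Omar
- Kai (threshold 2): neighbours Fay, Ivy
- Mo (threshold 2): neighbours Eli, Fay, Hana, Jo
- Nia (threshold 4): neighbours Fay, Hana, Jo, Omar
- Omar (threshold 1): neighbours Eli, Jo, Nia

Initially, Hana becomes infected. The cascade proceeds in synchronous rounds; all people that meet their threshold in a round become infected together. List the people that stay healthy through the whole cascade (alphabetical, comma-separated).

Ivy, Jo, Kai, Nia

Round 1 — Hana becomes infected (initial).
Round 2 — checking thresholds:
  Eli: 1 of 5 neighbours < 3, not yet.
  Fay: 1 of 6 neighbours ≥ 1, becomes infected.
  Mo: 1 of 4 neighbours < 2, not yet.
  Nia: 1 of 4 neighbours < 4, not yet.
Round 3 — checking thresholds:
  Eli: 2 of 5 neighbours < 3, not yet.
  Jo: 1 of 4 neighbours < 4, not yet.
  Kai: 1 of 2 neighbours < 2, not yet.
  Mo: 2 of 4 neighbours ≥ 2, becomes infected.
  Nia: 2 of 4 neighbours < 4, not yet.
Round 4 — checking thresholds:
  Eli: 3 of 5 neighbours ≥ 3, becomes infected.
  Jo: 2 of 4 neighbours < 4, not yet.
  Kai: 1 of 2 neighbours < 2, not yet.
  Nia: 2 of 4 neighbours < 4, not yet.
Round 5 — checking thresholds:
  Ivy: 1 of 2 neighbours < 2, not yet.
  Jo: 2 of 4 neighbours < 4, not yet.
  Kai: 1 of 2 neighbours < 2, not yet.
  Nia: 2 of 4 neighbours < 4, not yet.
  Omar: 1 of 3 neighbours ≥ 1, becomes infected.
Round 6 — no new infections; cascade stops.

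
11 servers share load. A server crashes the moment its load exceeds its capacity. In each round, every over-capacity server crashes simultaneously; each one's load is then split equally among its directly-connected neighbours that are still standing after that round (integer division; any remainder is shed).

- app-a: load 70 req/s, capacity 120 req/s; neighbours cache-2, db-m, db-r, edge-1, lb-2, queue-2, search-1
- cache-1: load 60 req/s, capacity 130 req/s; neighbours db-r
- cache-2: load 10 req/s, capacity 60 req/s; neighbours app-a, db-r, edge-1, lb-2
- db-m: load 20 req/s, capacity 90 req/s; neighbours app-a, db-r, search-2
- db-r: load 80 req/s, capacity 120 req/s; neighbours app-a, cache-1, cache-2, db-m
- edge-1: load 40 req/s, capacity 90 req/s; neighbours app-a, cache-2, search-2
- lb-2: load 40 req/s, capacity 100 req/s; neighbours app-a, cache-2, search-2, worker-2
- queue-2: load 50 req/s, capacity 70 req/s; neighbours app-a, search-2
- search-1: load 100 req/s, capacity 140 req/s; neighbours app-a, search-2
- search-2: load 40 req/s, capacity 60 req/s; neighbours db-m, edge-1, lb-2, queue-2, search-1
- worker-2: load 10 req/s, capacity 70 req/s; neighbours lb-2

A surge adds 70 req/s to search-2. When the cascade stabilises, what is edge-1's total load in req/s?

Round 1 — search-2 at 110 > 60. search-2 crashes.
  search-2 sheds 110 req/s to db-m, edge-1, lb-2, queue-2, search-1: 22 each.
    db-m: 20+22 = 42 ≤ 90
    edge-1: 40+22 = 62 ≤ 90
    lb-2: 40+22 = 62 ≤ 100
    queue-2: 50+22 = 72 > 70
    search-1: 100+22 = 122 ≤ 140
Round 2 — queue-2 crashes.
  queue-2 sheds 72 req/s to app-a: 72 each.
    app-a: 70+72 = 142 > 120
Round 3 — app-a crashes.
  app-a sheds 142 req/s to cache-2, db-m, db-r, edge-1, lb-2, search-1: 23 each (4 lost).
    cache-2: 10+23 = 33 ≤ 60
    db-m: 42+23 = 65 ≤ 90
    db-r: 80+23 = 103 ≤ 120
    edge-1: 62+23 = 85 ≤ 90
    lb-2: 62+23 = 85 ≤ 100
    search-1: 122+23 = 145 > 140
Round 4 — search-1 crashes.
  search-1 sheds 145 req/s: no online neighbours, lost.
No further crashes.

85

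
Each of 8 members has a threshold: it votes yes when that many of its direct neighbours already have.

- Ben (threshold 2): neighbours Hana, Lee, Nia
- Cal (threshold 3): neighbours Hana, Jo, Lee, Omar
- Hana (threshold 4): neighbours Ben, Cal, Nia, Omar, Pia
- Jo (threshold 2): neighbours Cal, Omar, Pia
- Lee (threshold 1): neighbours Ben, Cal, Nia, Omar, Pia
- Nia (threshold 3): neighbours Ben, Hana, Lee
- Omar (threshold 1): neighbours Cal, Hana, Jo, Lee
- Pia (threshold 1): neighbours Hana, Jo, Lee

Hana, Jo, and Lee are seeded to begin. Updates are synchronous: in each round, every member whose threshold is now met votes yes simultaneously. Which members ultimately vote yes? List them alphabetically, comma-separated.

Ben, Cal, Hana, Jo, Lee, Nia, Omar, Pia

Round 1 — Hana, Jo, Lee vote yes (initial).
Round 2 — checking thresholds:
  Ben: 2 of 3 neighbours ≥ 2, votes yes.
  Cal: 3 of 4 neighbours ≥ 3, votes yes.
  Nia: 2 of 3 neighbours < 3, holds.
  Omar: 3 of 4 neighbours ≥ 1, votes yes.
  Pia: 3 of 3 neighbours ≥ 1, votes yes.
Round 3 — checking thresholds:
  Nia: 3 of 3 neighbours ≥ 3, votes yes.
Round 4 — no new yes votes; cascade stops.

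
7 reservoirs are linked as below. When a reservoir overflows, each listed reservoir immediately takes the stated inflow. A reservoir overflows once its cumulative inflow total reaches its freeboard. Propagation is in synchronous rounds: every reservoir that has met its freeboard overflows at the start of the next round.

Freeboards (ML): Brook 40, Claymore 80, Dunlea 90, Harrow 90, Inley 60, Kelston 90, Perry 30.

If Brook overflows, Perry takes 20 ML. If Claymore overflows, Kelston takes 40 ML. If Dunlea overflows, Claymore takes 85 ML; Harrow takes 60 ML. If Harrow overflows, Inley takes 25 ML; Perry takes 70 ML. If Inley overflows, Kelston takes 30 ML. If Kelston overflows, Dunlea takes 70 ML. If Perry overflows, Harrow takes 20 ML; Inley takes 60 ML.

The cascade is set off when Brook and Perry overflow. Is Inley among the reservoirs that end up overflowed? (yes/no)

yes

Round 1 — Brook, Perry overflow (initial).
  Harrow: +20 → 20 < 90
  Inley: +60 → 60 ≥ 60
Round 2 — Inley overflows.
  Kelston: +30 → 30 < 90
No further overflows.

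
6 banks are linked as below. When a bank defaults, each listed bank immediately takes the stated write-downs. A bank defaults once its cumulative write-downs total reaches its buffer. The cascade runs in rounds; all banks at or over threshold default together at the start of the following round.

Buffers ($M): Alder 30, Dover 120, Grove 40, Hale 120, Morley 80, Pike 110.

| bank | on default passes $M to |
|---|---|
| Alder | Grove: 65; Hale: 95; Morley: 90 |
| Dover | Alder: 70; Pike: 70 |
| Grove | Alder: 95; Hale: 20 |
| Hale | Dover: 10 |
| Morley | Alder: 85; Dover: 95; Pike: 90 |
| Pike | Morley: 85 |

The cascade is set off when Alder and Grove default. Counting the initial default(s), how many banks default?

Round 1 — Alder, Grove default (initial).
  Hale: +95+20 → 115 < 120
  Morley: +90 → 90 ≥ 80
Round 2 — Morley defaults.
  Dover: +95 → 95 < 120
  Pike: +90 → 90 < 110
No further defaults.

3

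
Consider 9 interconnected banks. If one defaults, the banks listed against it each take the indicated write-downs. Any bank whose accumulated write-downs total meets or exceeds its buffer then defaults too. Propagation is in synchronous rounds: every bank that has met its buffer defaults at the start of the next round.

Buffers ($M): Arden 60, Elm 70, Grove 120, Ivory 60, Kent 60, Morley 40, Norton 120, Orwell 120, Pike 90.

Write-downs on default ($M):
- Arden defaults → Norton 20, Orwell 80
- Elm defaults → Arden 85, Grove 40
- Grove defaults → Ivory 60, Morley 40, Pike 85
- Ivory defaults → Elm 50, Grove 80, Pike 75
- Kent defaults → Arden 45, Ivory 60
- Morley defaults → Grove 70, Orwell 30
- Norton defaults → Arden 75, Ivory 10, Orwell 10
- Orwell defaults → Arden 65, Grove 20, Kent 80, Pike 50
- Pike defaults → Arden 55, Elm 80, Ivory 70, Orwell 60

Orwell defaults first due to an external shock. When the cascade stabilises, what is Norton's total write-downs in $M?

20

Round 1 — Orwell defaults (initial).
  Arden: +65 → 65 ≥ 60
  Grove: +20 → 20 < 120
  Kent: +80 → 80 ≥ 60
  Pike: +50 → 50 < 90
Round 2 — Arden, Kent default.
  Ivory: +60 → 60 ≥ 60
  Norton: +20 → 20 < 120
Round 3 — Ivory defaults.
  Elm: +50 → 50 < 70
  Grove: +80 → 100 < 120
  Pike: +75 → 125 ≥ 90
Round 4 — Pike defaults.
  Elm: +80 → 130 ≥ 70
Round 5 — Elm defaults.
  Grove: +40 → 140 ≥ 120
Round 6 — Grove defaults.
  Morley: +40 → 40 ≥ 40
Round 7 — Morley defaults.
No further defaults.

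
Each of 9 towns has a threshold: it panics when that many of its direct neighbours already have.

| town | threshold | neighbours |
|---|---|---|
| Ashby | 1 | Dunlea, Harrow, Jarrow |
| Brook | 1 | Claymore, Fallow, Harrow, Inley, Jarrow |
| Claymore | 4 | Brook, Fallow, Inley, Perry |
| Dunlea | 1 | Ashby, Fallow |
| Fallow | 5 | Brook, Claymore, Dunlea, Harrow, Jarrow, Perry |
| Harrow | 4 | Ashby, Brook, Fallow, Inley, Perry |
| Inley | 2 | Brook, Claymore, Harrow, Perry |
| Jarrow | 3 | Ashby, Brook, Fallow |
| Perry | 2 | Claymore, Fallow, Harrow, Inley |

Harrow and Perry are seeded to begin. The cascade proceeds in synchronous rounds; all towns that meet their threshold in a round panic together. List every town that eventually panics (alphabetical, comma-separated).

Round 1 — Harrow, Perry panic (initial).
Round 2 — checking thresholds:
  Ashby: 1 of 3 neighbours ≥ 1, panics.
  Brook: 1 of 5 neighbours ≥ 1, panics.
  Claymore: 1 of 4 neighbours < 4, holds.
  Fallow: 2 of 6 neighbours < 5, holds.
  Inley: 2 of 4 neighbours ≥ 2, panics.
Round 3 — checking thresholds:
  Claymore: 3 of 4 neighbours < 4, holds.
  Dunlea: 1 of 2 neighbours ≥ 1, panics.
  Fallow: 3 of 6 neighbours < 5, holds.
  Jarrow: 2 of 3 neighbours < 3, holds.
Round 4 — no new panics; cascade stops.

Ashby, Brook, Dunlea, Harrow, Inley, Perry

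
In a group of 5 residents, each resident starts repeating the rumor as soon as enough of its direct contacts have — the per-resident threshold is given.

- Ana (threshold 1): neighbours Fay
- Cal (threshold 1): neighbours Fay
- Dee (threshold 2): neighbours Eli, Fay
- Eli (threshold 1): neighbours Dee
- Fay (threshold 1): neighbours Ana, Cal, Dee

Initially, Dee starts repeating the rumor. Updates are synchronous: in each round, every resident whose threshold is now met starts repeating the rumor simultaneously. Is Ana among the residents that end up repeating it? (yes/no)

Round 1 — Dee starts repeating the rumor (initial).
Round 2 — checking thresholds:
  Eli: 1 of 1 neighbours ≥ 1, starts repeating the rumor.
  Fay: 1 of 3 neighbours ≥ 1, starts repeating the rumor.
Round 3 — checking thresholds:
  Ana: 1 of 1 neighbours ≥ 1, starts repeating the rumor.
  Cal: 1 of 1 neighbours ≥ 1, starts repeating the rumor.
Round 4 — no new spreads; cascade stops.

yes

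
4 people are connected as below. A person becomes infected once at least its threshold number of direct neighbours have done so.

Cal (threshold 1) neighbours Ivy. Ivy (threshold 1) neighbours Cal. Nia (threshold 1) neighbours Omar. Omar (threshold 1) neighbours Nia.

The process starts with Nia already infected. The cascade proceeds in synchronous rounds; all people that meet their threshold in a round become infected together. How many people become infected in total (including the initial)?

Round 1 — Nia becomes infected (initial).
Round 2 — checking thresholds:
  Omar: 1 of 1 neighbours ≥ 1, becomes infected.
Round 3 — no new infections; cascade stops.

2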